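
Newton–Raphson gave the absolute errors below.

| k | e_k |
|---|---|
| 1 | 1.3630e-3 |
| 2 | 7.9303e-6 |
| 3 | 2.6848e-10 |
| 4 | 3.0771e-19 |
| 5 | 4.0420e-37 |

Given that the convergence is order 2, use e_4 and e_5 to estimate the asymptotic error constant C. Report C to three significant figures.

4.27

C ≈ e_5 / e_4^2
  = 4.0420e-37 / (3.0771e-19)^2
  = 4.0420e-37 / 9.46854e-38 ≈ 4.2689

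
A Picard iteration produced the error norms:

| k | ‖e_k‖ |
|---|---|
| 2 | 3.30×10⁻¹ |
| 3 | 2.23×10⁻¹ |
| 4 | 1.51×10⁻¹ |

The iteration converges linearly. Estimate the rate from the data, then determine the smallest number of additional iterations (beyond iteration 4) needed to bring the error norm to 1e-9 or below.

Rate ρ ≈ ‖e_4‖/‖e_3‖ = 1.51×10⁻¹/2.23×10⁻¹ = 0.6771.
After j more steps, ‖e_{4+j}‖ ≈ 1.51×10⁻¹·ρ^j; need ρ^j ≤ 1e-9/1.51×10⁻¹ = 6.62252e-09.
j ≥ ln(6.62252e-09)/ln(0.6771) = -18.8328/-0.38994 = 48.297.
So 49 more iterations are needed.

49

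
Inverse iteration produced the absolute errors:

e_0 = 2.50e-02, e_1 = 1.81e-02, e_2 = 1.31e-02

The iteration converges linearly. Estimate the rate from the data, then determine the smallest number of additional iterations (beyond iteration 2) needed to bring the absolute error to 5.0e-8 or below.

39

Rate ρ ≈ e_2/e_1 = 1.31e-02/1.81e-02 = 0.7238.
After j more steps, e_{2+j} ≈ 1.31e-02·ρ^j; need ρ^j ≤ 5.0e-8/1.31e-02 = 3.81679e-06.
j ≥ ln(3.81679e-06)/ln(0.7238) = -12.4761/-0.32324 = 38.597.
So 39 more iterations are needed.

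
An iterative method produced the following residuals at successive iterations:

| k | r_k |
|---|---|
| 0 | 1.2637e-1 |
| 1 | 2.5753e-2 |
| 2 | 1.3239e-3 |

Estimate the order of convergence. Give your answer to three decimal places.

p ≈ ln(r_2/r_1) / ln(r_1/r_0)
  = ln(1.3239e-3/2.5753e-2) / ln(2.5753e-2/1.2637e-1)
  = ln(0.0514076) / ln(0.20379)
  = -2.967969 / -1.590665 ≈ 1.865867

1.866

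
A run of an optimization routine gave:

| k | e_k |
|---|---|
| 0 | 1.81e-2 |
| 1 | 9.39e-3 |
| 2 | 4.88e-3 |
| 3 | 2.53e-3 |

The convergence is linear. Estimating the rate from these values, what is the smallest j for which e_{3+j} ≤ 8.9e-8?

Rate ρ ≈ e_3/e_2 = 2.53e-3/4.88e-3 = 0.5184.
After j more steps, e_{3+j} ≈ 2.53e-3·ρ^j; need ρ^j ≤ 8.9e-8/2.53e-3 = 3.51779e-05.
j ≥ ln(3.51779e-05)/ln(0.5184) = -10.2551/-0.65701 = 15.609.
So 16 more iterations are needed.

16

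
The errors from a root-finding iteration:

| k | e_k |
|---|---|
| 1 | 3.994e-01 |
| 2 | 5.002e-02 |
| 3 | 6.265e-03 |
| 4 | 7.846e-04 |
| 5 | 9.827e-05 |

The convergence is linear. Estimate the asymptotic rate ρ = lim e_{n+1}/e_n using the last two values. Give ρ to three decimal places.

ρ ≈ e_5/e_4 = 9.827e-05/7.846e-04 = 0.12525

0.125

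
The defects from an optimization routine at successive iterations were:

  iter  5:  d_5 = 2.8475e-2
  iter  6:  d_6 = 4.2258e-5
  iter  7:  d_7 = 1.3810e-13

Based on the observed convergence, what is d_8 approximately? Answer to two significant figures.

4.8e-39

First estimate the order: p ≈ ln(d_7/d_6) / ln(d_6/d_5) = ln(1.3810e-13/4.2258e-5)/ln(4.2258e-5/2.8475e-2) = ln(3.26802e-09)/ln(0.00148404) ≈ 3.0000.
Then d_8 ≈ d_7·(d_7/d_6)^p = 1.3810e-13·(3.26802e-09)^3.0000 = 1.3810e-13·3.49023e-26 ≈ 4.82e-39.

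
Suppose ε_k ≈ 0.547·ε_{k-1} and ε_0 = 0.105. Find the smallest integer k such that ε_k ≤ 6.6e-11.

36

After k steps, ε_k ≈ 0.105·0.547^k.
Need 0.547^k ≤ 6.6e-11/0.105 = 6.28571e-10.
k ≥ ln(6.28571e-10)/ln(0.547) = -21.1876/-0.60331 = 35.119.
Smallest integer k = 36.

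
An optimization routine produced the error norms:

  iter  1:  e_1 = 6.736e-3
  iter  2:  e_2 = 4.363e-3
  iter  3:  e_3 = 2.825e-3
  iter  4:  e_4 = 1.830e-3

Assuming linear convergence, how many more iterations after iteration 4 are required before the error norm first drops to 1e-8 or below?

28

Rate ρ ≈ e_4/e_3 = 1.830e-3/2.825e-3 = 0.6478.
After j more steps, e_{4+j} ≈ 1.830e-3·ρ^j; need ρ^j ≤ 1e-8/1.830e-3 = 5.46448e-06.
j ≥ ln(5.46448e-06)/ln(0.6478) = -12.1172/-0.43417 = 27.909.
So 28 more iterations are needed.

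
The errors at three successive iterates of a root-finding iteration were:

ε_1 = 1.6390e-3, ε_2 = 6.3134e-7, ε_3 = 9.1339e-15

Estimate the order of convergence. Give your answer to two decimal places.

2.30

p ≈ ln(ε_3/ε_2) / ln(ε_2/ε_1)
  = ln(9.1339e-15/6.3134e-7) / ln(6.3134e-7/1.6390e-3)
  = ln(1.44675e-08) / ln(0.000385198)
  = -18.05136 / -7.86175 ≈ 2.29610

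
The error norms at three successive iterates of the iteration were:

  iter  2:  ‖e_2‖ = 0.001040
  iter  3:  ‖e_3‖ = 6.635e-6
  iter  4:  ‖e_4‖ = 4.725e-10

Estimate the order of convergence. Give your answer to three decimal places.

1.889

p ≈ ln(‖e_4‖/‖e_3‖) / ln(‖e_3‖/‖e_2‖)
  = ln(4.725e-10/6.635e-6) / ln(6.635e-6/0.001040)
  = ln(7.12133e-05) / ln(0.00637981)
  = -9.549831 / -5.054617 ≈ 1.889328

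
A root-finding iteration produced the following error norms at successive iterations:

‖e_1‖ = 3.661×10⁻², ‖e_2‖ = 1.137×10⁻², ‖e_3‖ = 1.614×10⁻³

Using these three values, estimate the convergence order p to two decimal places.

1.67

p ≈ ln(‖e_3‖/‖e_2‖) / ln(‖e_2‖/‖e_1‖)
  = ln(1.614×10⁻³/1.137×10⁻²) / ln(1.137×10⁻²/3.661×10⁻²)
  = ln(0.141953) / ln(0.310571)
  = -1.95226 / -1.16934 ≈ 1.66954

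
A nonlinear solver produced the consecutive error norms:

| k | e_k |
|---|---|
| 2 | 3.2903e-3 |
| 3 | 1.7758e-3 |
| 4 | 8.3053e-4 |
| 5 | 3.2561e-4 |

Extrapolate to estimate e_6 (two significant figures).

1.0e-4

First estimate the order: p ≈ ln(e_5/e_4) / ln(e_4/e_3) = ln(3.2561e-4/8.3053e-4)/ln(8.3053e-4/1.7758e-3) = ln(0.392051)/ln(0.467693) ≈ 1.2321.
Then e_6 ≈ e_5·(e_5/e_4)^p = 3.2561e-4·(0.392051)^1.2321 = 3.2561e-4·0.315469 ≈ 0.0001027.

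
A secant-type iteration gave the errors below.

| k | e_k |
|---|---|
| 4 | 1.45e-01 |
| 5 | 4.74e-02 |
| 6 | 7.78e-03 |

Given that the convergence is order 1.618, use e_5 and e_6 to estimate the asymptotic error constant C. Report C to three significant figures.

C ≈ e_6 / e_5^1.618
  = 7.78e-03 / (4.74e-02)^1.618
  = 7.78e-03 / 0.00720127 ≈ 1.0804

1.08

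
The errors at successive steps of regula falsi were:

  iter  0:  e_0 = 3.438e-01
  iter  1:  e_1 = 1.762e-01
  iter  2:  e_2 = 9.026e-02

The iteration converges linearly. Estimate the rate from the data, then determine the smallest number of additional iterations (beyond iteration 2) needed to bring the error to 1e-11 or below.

35

Rate ρ ≈ e_2/e_1 = 9.026e-02/1.762e-01 = 0.5123.
After j more steps, e_{2+j} ≈ 9.026e-02·ρ^j; need ρ^j ≤ 1e-11/9.026e-02 = 1.10791e-10.
j ≥ ln(1.10791e-10)/ln(0.5123) = -22.9234/-0.66884 = 34.273.
So 35 more iterations are needed.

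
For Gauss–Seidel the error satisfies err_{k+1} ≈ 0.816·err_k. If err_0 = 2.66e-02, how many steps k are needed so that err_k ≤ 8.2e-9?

74

After k steps, err_k ≈ 2.66e-02·0.816^k.
Need 0.816^k ≤ 8.2e-9/2.66e-02 = 3.08271e-07.
k ≥ ln(3.08271e-07)/ln(0.816) = -14.9923/-0.20334 = 73.730.
Smallest integer k = 74.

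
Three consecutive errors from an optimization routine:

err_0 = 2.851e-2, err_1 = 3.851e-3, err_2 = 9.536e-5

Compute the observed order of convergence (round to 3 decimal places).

1.847

p ≈ ln(err_2/err_1) / ln(err_1/err_0)
  = ln(9.536e-5/3.851e-3) / ln(3.851e-3/2.851e-2)
  = ln(0.0247624) / ln(0.135075)
  = -3.698429 / -2.001925 ≈ 1.847436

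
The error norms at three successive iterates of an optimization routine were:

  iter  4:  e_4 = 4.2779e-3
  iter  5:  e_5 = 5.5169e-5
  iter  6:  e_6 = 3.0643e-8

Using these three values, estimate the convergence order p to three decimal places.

1.723

p ≈ ln(e_6/e_5) / ln(e_5/e_4)
  = ln(3.0643e-8/5.5169e-5) / ln(5.5169e-5/4.2779e-3)
  = ln(0.000555439) / ln(0.0128963)
  = -7.495752 / -4.350815 ≈ 1.722839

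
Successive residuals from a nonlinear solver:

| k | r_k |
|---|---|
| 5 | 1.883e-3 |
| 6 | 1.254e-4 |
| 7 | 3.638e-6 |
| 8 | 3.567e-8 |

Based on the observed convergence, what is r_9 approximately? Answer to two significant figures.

8.5e-11

First estimate the order: p ≈ ln(r_8/r_7) / ln(r_7/r_6) = ln(3.567e-8/3.638e-6)/ln(3.638e-6/1.254e-4) = ln(0.00980484)/ln(0.0290112) ≈ 1.3064.
Then r_9 ≈ r_8·(r_8/r_7)^p = 3.567e-8·(0.00980484)^1.3064 = 3.567e-8·0.00237694 ≈ 8.479e-11.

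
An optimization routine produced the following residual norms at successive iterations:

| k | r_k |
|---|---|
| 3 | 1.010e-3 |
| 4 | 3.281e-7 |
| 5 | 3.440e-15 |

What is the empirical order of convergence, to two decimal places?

p ≈ ln(r_5/r_4) / ln(r_4/r_3)
  = ln(3.440e-15/3.281e-7) / ln(3.281e-7/1.010e-3)
  = ln(1.04846e-08) / ln(0.000324851)
  = -18.37336 / -8.03214 ≈ 2.28748

2.29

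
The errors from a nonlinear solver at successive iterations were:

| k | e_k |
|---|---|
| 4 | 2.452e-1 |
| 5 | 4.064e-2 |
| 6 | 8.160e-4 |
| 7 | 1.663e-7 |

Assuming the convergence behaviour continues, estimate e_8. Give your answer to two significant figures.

1.6e-15

First estimate the order: p ≈ ln(e_7/e_6) / ln(e_6/e_5) = ln(1.663e-7/8.160e-4)/ln(8.160e-4/4.064e-2) = ln(0.000203799)/ln(0.0200787) ≈ 2.1746.
Then e_8 ≈ e_7·(e_7/e_6)^p = 1.663e-7·(0.000203799)^2.1746 = 1.663e-7·9.4187e-09 ≈ 1.566e-15.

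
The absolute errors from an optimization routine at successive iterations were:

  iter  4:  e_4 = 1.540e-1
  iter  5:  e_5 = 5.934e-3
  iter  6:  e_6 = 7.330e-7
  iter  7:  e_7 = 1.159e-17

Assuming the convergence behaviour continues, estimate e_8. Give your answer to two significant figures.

1.6e-47

First estimate the order: p ≈ ln(e_7/e_6) / ln(e_6/e_5) = ln(1.159e-17/7.330e-7)/ln(7.330e-7/5.934e-3) = ln(1.58117e-11)/ln(0.000123525) ≈ 2.7636.
Then e_8 ≈ e_7·(e_7/e_6)^p = 1.159e-17·(1.58117e-11)^2.7636 = 1.159e-17·1.4135e-30 ≈ 1.638e-47.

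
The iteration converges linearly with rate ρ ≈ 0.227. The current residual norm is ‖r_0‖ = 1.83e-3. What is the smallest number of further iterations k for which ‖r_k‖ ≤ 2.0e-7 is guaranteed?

After k steps, ‖r_k‖ ≈ 1.83e-3·0.227^k.
Need 0.227^k ≤ 2.0e-7/1.83e-3 = 0.00010929.
k ≥ ln(0.00010929)/ln(0.227) = -9.1215/-1.48281 = 6.151.
Smallest integer k = 7.

7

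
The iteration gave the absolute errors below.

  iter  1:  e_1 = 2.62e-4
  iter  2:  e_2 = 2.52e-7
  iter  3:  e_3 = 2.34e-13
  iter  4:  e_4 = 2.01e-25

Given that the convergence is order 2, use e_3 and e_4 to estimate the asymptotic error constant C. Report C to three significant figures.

3.67

C ≈ e_4 / e_3^2
  = 2.01e-25 / (2.34e-13)^2
  = 2.01e-25 / 5.4756e-26 ≈ 3.6708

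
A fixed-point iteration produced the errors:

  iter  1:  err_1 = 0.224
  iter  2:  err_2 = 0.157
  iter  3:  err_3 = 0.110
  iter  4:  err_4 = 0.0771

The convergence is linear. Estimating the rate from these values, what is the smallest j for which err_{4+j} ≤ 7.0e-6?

27

Rate ρ ≈ err_4/err_3 = 0.0771/0.110 = 0.7009.
After j more steps, err_{4+j} ≈ 0.0771·ρ^j; need ρ^j ≤ 7.0e-6/0.0771 = 9.07912e-05.
j ≥ ln(9.07912e-05)/ln(0.7009) = -9.3069/-0.35539 = 26.188.
So 27 more iterations are needed.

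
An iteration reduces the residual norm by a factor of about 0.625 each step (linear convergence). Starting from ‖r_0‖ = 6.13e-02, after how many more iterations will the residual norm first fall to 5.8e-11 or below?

After k steps, ‖r_k‖ ≈ 6.13e-02·0.625^k.
Need 0.625^k ≤ 5.8e-11/6.13e-02 = 9.46166e-10.
k ≥ ln(9.46166e-10)/ln(0.625) = -20.7786/-0.47000 = 44.210.
Smallest integer k = 45.

45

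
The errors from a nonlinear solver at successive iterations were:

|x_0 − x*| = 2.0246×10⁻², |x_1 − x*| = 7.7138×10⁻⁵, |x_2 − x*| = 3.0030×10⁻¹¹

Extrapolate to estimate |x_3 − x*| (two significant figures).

First estimate the order: p ≈ ln(|x_2 − x*|/|x_1 − x*|) / ln(|x_1 − x*|/|x_0 − x*|) = ln(3.0030×10⁻¹¹/7.7138×10⁻⁵)/ln(7.7138×10⁻⁵/2.0246×10⁻²) = ln(3.89302e-07)/ln(0.00381004) ≈ 2.6497.
Then |x_3 − x*| ≈ |x_2 − x*|·(|x_2 − x*|/|x_1 − x*|)^p = 3.0030×10⁻¹¹·(3.89302e-07)^2.6497 = 3.0030×10⁻¹¹·1.03796e-17 ≈ 3.117e-28.

3.1e-28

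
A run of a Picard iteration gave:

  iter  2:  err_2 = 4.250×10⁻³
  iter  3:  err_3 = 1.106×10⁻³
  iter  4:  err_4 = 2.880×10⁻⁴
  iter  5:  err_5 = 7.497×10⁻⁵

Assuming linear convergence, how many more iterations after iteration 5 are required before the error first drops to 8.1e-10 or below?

9

Rate ρ ≈ err_5/err_4 = 7.497×10⁻⁵/2.880×10⁻⁴ = 0.2603.
After j more steps, err_{5+j} ≈ 7.497×10⁻⁵·ρ^j; need ρ^j ≤ 8.1e-10/7.497×10⁻⁵ = 1.08043e-05.
j ≥ ln(1.08043e-05)/ln(0.2603) = -11.4356/-1.34592 = 8.496.
So 9 more iterations are needed.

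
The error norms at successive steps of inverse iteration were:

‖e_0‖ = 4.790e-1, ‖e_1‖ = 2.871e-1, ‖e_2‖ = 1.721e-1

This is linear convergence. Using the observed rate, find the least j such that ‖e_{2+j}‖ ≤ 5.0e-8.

Rate ρ ≈ ‖e_2‖/‖e_1‖ = 1.721e-1/2.871e-1 = 0.5994.
After j more steps, ‖e_{2+j}‖ ≈ 1.721e-1·ρ^j; need ρ^j ≤ 5.0e-8/1.721e-1 = 2.90529e-07.
j ≥ ln(2.90529e-07)/ln(0.5994) = -15.0516/-0.51183 = 29.407.
So 30 more iterations are needed.

30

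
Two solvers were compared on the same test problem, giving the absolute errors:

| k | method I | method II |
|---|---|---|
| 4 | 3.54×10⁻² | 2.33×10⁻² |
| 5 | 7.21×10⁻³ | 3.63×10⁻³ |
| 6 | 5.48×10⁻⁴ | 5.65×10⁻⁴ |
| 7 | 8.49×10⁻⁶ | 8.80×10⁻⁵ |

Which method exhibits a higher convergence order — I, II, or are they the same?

Method I: p ≈ ln(8.49×10⁻⁶/5.48×10⁻⁴)/ln(5.48×10⁻⁴/7.21×10⁻³) ≈ 1.62.
Method II: p ≈ ln(8.80×10⁻⁵/5.65×10⁻⁴)/ln(5.65×10⁻⁴/3.63×10⁻³) ≈ 1.00.
Method I has the higher order (≈1.6 vs ≈1.0).

I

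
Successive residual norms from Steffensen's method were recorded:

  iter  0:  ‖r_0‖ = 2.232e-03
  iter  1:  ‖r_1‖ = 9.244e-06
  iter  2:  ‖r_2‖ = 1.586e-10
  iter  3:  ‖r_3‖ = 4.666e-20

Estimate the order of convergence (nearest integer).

2

Consecutive ratios: ‖r_3‖/‖r_2‖ = 4.666e-20/1.586e-10 = 2.94199e-10, ‖r_2‖/‖r_1‖ = 1.586e-10/9.244e-06 = 1.71571e-05.
p ≈ ln(2.94199e-10)/ln(1.71571e-05) = -21.9468/-10.9731 ≈ 2.00.
So the convergence is quadratic (order 2).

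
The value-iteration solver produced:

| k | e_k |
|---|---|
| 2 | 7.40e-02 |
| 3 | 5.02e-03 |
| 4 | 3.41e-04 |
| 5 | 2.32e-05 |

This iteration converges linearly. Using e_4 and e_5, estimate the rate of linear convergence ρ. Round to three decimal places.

ρ ≈ e_5/e_4 = 2.32e-05/3.41e-04 = 0.06804

0.068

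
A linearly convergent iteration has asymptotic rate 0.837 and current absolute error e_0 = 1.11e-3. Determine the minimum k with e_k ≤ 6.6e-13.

After k steps, e_k ≈ 1.11e-3·0.837^k.
Need 0.837^k ≤ 6.6e-13/1.11e-3 = 5.94595e-10.
k ≥ ln(5.94595e-10)/ln(0.837) = -21.2431/-0.17793 = 119.390.
Smallest integer k = 120.

120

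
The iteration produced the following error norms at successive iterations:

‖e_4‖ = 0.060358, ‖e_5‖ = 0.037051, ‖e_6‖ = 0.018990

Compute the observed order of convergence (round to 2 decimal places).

1.37

p ≈ ln(‖e_6‖/‖e_5‖) / ln(‖e_5‖/‖e_4‖)
  = ln(0.018990/0.037051) / ln(0.037051/0.060358)
  = ln(0.512537) / ln(0.613854)
  = -0.66838 / -0.48800 ≈ 1.36963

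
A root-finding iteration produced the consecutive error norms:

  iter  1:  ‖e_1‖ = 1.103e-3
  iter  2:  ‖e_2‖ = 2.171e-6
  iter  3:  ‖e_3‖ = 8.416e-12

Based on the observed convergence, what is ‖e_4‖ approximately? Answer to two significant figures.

First estimate the order: p ≈ ln(‖e_3‖/‖e_2‖) / ln(‖e_2‖/‖e_1‖) = ln(8.416e-12/2.171e-6)/ln(2.171e-6/1.103e-3) = ln(3.87655e-06)/ln(0.00196827) ≈ 1.9999.
Then ‖e_4‖ ≈ ‖e_3‖·(‖e_3‖/‖e_2‖)^p = 8.416e-12·(3.87655e-06)^1.9999 = 8.416e-12·1.50464e-11 ≈ 1.266e-22.

1.3e-22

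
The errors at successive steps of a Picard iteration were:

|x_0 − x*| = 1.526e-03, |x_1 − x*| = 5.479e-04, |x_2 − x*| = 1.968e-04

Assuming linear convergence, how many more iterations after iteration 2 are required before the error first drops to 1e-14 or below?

Rate ρ ≈ |x_2 − x*|/|x_1 − x*| = 1.968e-04/5.479e-04 = 0.3592.
After j more steps, |x_{2+j} − x*| ≈ 1.968e-04·ρ^j; need ρ^j ≤ 1e-14/1.968e-04 = 5.0813e-11.
j ≥ ln(5.0813e-11)/ln(0.3592) = -23.7029/-1.02388 = 23.150.
So 24 more iterations are needed.

24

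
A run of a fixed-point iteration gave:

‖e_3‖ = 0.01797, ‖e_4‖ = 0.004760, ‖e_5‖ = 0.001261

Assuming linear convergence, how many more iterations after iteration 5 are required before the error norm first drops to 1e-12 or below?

Rate ρ ≈ ‖e_5‖/‖e_4‖ = 0.001261/0.004760 = 0.2649.
After j more steps, ‖e_{5+j}‖ ≈ 0.001261·ρ^j; need ρ^j ≤ 1e-12/0.001261 = 7.93021e-10.
j ≥ ln(7.93021e-10)/ln(0.2649) = -20.9552/-1.32840 = 15.775.
So 16 more iterations are needed.

16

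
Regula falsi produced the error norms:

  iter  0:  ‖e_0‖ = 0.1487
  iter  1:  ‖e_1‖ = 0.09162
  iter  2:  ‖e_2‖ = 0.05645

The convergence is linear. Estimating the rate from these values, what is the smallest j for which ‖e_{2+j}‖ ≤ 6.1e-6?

Rate ρ ≈ ‖e_2‖/‖e_1‖ = 0.05645/0.09162 = 0.6161.
After j more steps, ‖e_{2+j}‖ ≈ 0.05645·ρ^j; need ρ^j ≤ 6.1e-6/0.05645 = 0.00010806.
j ≥ ln(0.00010806)/ln(0.6161) = -9.1328/-0.48435 = 18.856.
So 19 more iterations are needed.

19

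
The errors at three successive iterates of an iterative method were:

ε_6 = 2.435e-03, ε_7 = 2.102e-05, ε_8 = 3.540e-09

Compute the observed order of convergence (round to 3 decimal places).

p ≈ ln(ε_8/ε_7) / ln(ε_7/ε_6)
  = ln(3.540e-09/2.102e-05) / ln(2.102e-05/2.435e-03)
  = ln(0.000168411) / ln(0.00863244)
  = -8.689103 / -4.752228 ≈ 1.828427

1.828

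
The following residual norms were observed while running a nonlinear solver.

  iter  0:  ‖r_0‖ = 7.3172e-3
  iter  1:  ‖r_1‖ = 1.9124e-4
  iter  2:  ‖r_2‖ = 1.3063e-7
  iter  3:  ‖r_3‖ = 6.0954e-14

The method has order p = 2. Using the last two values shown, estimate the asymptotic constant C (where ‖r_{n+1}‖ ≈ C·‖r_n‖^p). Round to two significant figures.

3.6

C ≈ ‖r_3‖ / ‖r_2‖^2
  = 6.0954e-14 / (1.3063e-7)^2
  = 6.0954e-14 / 1.70642e-14 ≈ 3.572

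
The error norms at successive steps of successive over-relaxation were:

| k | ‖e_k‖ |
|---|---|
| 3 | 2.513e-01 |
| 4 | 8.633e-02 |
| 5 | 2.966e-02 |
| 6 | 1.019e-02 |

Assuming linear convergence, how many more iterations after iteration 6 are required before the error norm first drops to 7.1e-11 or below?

18

Rate ρ ≈ ‖e_6‖/‖e_5‖ = 1.019e-02/2.966e-02 = 0.3436.
After j more steps, ‖e_{6+j}‖ ≈ 1.019e-02·ρ^j; need ρ^j ≤ 7.1e-11/1.019e-02 = 6.96762e-09.
j ≥ ln(6.96762e-09)/ln(0.3436) = -18.7820/-1.06828 = 17.582.
So 18 more iterations are needed.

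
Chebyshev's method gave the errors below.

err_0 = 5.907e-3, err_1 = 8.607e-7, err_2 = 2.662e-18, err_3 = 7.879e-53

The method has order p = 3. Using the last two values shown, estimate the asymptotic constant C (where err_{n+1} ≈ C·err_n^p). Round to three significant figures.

4.18

C ≈ err_3 / err_2^3
  = 7.879e-53 / (2.662e-18)^3
  = 7.879e-53 / 1.88636e-53 ≈ 4.1768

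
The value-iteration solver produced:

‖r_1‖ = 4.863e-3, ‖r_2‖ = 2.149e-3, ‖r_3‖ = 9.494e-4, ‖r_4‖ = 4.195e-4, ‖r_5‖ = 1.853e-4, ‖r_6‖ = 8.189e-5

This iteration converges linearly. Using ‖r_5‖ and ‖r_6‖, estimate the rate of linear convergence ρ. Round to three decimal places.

ρ ≈ ‖r_6‖/‖r_5‖ = 8.189e-5/1.853e-4 = 0.44193

0.442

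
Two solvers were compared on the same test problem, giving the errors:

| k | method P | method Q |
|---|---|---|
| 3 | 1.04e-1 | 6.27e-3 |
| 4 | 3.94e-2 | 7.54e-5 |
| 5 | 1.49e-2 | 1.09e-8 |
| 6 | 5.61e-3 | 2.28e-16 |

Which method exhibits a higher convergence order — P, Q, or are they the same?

Method P: p ≈ ln(5.61e-3/1.49e-2)/ln(1.49e-2/3.94e-2) ≈ 1.00.
Method Q: p ≈ ln(2.28e-16/1.09e-8)/ln(1.09e-8/7.54e-5) ≈ 2.00.
Method Q has the higher order (≈2.0 vs ≈1.0).

Q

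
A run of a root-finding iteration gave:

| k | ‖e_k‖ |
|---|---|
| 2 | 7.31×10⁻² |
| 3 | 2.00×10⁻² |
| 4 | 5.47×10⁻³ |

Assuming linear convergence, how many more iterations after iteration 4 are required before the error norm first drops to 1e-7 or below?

9

Rate ρ ≈ ‖e_4‖/‖e_3‖ = 5.47×10⁻³/2.00×10⁻² = 0.2735.
After j more steps, ‖e_{4+j}‖ ≈ 5.47×10⁻³·ρ^j; need ρ^j ≤ 1e-7/5.47×10⁻³ = 1.82815e-05.
j ≥ ln(1.82815e-05)/ln(0.2735) = -10.9096/-1.29645 = 8.415.
So 9 more iterations are needed.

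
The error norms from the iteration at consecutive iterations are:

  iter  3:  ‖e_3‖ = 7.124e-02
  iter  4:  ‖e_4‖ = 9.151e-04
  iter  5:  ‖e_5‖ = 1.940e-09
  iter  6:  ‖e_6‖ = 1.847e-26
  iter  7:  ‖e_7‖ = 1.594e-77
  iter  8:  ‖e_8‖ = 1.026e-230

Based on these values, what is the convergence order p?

Consecutive ratios: ‖e_8‖/‖e_7‖ = 1.026e-230/1.594e-77 = 6.43664e-154, ‖e_7‖/‖e_6‖ = 1.594e-77/1.847e-26 = 8.63021e-52.
p ≈ ln(6.43664e-154)/ln(8.63021e-52) = -352.7361/-117.5792 ≈ 3.00.
So the convergence is cubic (order 3).

3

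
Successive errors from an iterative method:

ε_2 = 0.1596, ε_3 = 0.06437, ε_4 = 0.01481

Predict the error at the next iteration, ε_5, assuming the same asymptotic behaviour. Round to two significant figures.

First estimate the order: p ≈ ln(ε_4/ε_3) / ln(ε_3/ε_2) = ln(0.01481/0.06437)/ln(0.06437/0.1596) = ln(0.230076)/ln(0.403321) ≈ 1.6182.
Then ε_5 ≈ ε_4·(ε_4/ε_3)^p = 0.01481·(0.230076)^1.6182 = 0.01481·0.0927641 ≈ 0.001374.

1.4e-3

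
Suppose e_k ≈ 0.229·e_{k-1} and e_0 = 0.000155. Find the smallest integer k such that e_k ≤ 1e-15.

After k steps, e_k ≈ 0.000155·0.229^k.
Need 0.229^k ≤ 1e-15/0.000155 = 6.45161e-12.
k ≥ ln(6.45161e-12)/ln(0.229) = -25.7667/-1.47403 = 17.480.
Smallest integer k = 18.

18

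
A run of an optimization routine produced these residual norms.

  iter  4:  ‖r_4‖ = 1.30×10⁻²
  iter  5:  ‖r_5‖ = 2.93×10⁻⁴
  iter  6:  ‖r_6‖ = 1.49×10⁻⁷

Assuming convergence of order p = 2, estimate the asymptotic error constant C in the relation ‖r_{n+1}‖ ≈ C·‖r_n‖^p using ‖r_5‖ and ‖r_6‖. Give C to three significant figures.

C ≈ ‖r_6‖ / ‖r_5‖^2
  = 1.49×10⁻⁷ / (2.93×10⁻⁴)^2
  = 1.49×10⁻⁷ / 8.5849e-08 ≈ 1.7356

1.74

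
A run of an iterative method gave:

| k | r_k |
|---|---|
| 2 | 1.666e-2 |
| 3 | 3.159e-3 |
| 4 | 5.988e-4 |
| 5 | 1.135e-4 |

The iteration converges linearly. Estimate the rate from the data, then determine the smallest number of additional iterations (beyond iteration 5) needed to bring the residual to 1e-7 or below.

5

Rate ρ ≈ r_5/r_4 = 1.135e-4/5.988e-4 = 0.1895.
After j more steps, r_{5+j} ≈ 1.135e-4·ρ^j; need ρ^j ≤ 1e-7/1.135e-4 = 0.000881057.
j ≥ ln(0.000881057)/ln(0.1895) = -7.0344/-1.66337 = 4.229.
So 5 more iterations are needed.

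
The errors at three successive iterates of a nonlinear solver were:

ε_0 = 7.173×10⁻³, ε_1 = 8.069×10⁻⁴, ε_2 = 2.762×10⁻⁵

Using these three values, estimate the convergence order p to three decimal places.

1.545

p ≈ ln(ε_2/ε_1) / ln(ε_1/ε_0)
  = ln(2.762×10⁻⁵/8.069×10⁻⁴) / ln(8.069×10⁻⁴/7.173×10⁻³)
  = ln(0.0342298) / ln(0.112491)
  = -3.374659 / -2.184882 ≈ 1.544550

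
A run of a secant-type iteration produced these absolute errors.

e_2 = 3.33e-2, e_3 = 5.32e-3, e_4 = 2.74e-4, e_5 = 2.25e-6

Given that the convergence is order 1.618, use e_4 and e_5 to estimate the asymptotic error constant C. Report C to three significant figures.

1.31

C ≈ e_5 / e_4^1.618
  = 2.25e-6 / (2.74e-4)^1.618
  = 2.25e-6 / 1.72298e-06 ≈ 1.3059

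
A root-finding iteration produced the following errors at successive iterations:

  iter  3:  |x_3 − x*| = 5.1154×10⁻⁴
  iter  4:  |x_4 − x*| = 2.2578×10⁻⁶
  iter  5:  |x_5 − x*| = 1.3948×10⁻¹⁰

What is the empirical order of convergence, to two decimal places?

p ≈ ln(|x_5 − x*|/|x_4 − x*|) / ln(|x_4 − x*|/|x_3 − x*|)
  = ln(1.3948×10⁻¹⁰/2.2578×10⁻⁶) / ln(2.2578×10⁻⁶/5.1154×10⁻⁴)
  = ln(6.1777e-05) / ln(0.00441373)
  = -9.69198 / -5.42304 ≈ 1.78719

1.79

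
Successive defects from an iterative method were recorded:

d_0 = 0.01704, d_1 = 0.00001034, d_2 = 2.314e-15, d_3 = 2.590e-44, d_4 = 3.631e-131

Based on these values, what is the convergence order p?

3

Consecutive ratios: d_4/d_3 = 3.631e-131/2.590e-44 = 1.40193e-87, d_3/d_2 = 2.590e-44/2.314e-15 = 1.11927e-29.
p ≈ ln(1.40193e-87)/ln(1.11927e-29) = -199.9871/-66.6623 ≈ 3.00.
So the convergence is cubic (order 3).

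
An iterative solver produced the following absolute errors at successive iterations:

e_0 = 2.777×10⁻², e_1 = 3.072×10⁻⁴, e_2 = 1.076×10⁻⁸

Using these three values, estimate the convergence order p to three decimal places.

p ≈ ln(e_2/e_1) / ln(e_1/e_0)
  = ln(1.076×10⁻⁸/3.072×10⁻⁴) / ln(3.072×10⁻⁴/2.777×10⁻²)
  = ln(3.5026e-05) / ln(0.0110623)
  = -10.259420 / -4.504212 ≈ 2.277739

2.278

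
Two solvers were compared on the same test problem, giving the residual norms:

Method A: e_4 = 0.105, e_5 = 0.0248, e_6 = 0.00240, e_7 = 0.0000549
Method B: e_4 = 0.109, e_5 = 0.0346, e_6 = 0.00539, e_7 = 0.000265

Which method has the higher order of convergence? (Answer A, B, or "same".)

Method A: p ≈ ln(0.0000549/0.00240)/ln(0.00240/0.0248) ≈ 1.62.
Method B: p ≈ ln(0.000265/0.00539)/ln(0.00539/0.0346) ≈ 1.62.
Both orders ≈ 1.6 — effectively the same.

same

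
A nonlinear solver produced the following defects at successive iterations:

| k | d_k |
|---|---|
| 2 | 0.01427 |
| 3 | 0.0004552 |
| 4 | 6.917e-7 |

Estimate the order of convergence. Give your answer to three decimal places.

1.884

p ≈ ln(d_4/d_3) / ln(d_3/d_2)
  = ln(6.917e-7/0.0004552) / ln(0.0004552/0.01427)
  = ln(0.00151955) / ln(0.0318991)
  = -6.489341 / -3.445177 ≈ 1.883602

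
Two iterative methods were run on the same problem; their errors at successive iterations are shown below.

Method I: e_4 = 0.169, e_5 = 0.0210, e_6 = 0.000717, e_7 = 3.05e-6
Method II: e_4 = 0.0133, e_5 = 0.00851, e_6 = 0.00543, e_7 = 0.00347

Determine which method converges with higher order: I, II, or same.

Method I: p ≈ ln(3.05e-6/0.000717)/ln(0.000717/0.0210) ≈ 1.62.
Method II: p ≈ ln(0.00347/0.00543)/ln(0.00543/0.00851) ≈ 1.00.
Method I has the higher order (≈1.6 vs ≈1.0).

I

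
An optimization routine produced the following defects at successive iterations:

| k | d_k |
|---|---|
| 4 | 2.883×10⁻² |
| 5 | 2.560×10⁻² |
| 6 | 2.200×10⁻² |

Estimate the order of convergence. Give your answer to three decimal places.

p ≈ ln(d_6/d_5) / ln(d_5/d_4)
  = ln(2.200×10⁻²/2.560×10⁻²) / ln(2.560×10⁻²/2.883×10⁻²)
  = ln(0.859375) / ln(0.887964)
  = -0.151550 / -0.118824 ≈ 1.275416

1.275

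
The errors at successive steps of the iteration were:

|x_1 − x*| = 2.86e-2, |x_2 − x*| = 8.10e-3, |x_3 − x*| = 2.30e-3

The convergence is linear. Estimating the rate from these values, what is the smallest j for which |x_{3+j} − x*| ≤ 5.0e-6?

5

Rate ρ ≈ |x_3 − x*|/|x_2 − x*| = 2.30e-3/8.10e-3 = 0.2840.
After j more steps, |x_{3+j} − x*| ≈ 2.30e-3·ρ^j; need ρ^j ≤ 5.0e-6/2.30e-3 = 0.00217391.
j ≥ ln(0.00217391)/ln(0.2840) = -6.1312/-1.25878 = 4.871.
So 5 more iterations are needed.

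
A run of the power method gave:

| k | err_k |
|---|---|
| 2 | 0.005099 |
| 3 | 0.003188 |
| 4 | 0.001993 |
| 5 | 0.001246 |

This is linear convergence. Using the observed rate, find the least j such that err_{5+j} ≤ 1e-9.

Rate ρ ≈ err_5/err_4 = 0.001246/0.001993 = 0.6252.
After j more steps, err_{5+j} ≈ 0.001246·ρ^j; need ρ^j ≤ 1e-9/0.001246 = 8.02568e-07.
j ≥ ln(8.02568e-07)/ln(0.6252) = -14.0354/-0.46968 = 29.883.
So 30 more iterations are needed.

30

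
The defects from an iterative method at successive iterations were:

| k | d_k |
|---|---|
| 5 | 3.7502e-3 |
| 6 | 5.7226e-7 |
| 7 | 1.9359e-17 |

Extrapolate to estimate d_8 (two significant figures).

3.6e-46

First estimate the order: p ≈ ln(d_7/d_6) / ln(d_6/d_5) = ln(1.9359e-17/5.7226e-7)/ln(5.7226e-7/3.7502e-3) = ln(3.3829e-11)/ln(0.000152595) ≈ 2.7436.
Then d_8 ≈ d_7·(d_7/d_6)^p = 1.9359e-17·(3.3829e-11)^2.7436 = 1.9359e-17·1.87309e-29 ≈ 3.626e-46.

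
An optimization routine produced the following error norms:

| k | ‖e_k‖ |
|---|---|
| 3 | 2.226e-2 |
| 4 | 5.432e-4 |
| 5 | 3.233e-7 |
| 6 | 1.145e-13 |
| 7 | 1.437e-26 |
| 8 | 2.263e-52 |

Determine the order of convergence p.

2

Consecutive ratios: ‖e_8‖/‖e_7‖ = 2.263e-52/1.437e-26 = 1.57481e-26, ‖e_7‖/‖e_6‖ = 1.437e-26/1.145e-13 = 1.25502e-13.
p ≈ ln(1.57481e-26)/ln(1.25502e-13) = -59.4131/-29.7065 ≈ 2.00.
So the convergence is quadratic (order 2).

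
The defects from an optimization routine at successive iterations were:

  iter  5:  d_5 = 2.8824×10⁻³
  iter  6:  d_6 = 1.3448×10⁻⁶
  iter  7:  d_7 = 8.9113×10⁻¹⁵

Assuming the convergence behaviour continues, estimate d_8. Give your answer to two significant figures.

First estimate the order: p ≈ ln(d_7/d_6) / ln(d_6/d_5) = ln(8.9113×10⁻¹⁵/1.3448×10⁻⁶)/ln(1.3448×10⁻⁶/2.8824×10⁻³) = ln(6.62649e-09)/ln(0.000466556) ≈ 2.4553.
Then d_8 ≈ d_7·(d_7/d_6)^p = 8.9113×10⁻¹⁵·(6.62649e-09)^2.4553 = 8.9113×10⁻¹⁵·8.29464e-21 ≈ 7.392e-35.

7.4e-35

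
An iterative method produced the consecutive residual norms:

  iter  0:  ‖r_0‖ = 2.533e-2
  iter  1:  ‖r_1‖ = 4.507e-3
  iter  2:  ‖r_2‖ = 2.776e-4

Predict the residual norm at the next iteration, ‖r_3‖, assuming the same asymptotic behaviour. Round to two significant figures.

First estimate the order: p ≈ ln(‖r_2‖/‖r_1‖) / ln(‖r_1‖/‖r_0‖) = ln(2.776e-4/4.507e-3)/ln(4.507e-3/2.533e-2) = ln(0.0615931)/ln(0.177931) ≈ 1.6145.
Then ‖r_3‖ ≈ ‖r_2‖·(‖r_2‖/‖r_1‖)^p = 2.776e-4·(0.0615931)^1.6145 = 2.776e-4·0.0111096 ≈ 3.084e-06.

3.1e-6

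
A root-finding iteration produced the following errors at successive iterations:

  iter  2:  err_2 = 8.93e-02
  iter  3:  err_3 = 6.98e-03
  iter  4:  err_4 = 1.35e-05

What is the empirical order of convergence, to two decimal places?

2.45

p ≈ ln(err_4/err_3) / ln(err_3/err_2)
  = ln(1.35e-05/6.98e-03) / ln(6.98e-03/8.93e-02)
  = ln(0.0019341) / ln(0.0781635)
  = -6.24811 / -2.54895 ≈ 2.45125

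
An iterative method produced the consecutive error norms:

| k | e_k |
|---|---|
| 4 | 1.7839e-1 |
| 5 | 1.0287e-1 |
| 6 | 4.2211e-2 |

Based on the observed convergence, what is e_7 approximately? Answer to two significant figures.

First estimate the order: p ≈ ln(e_6/e_5) / ln(e_5/e_4) = ln(4.2211e-2/1.0287e-1)/ln(1.0287e-1/1.7839e-1) = ln(0.410333)/ln(0.576658) ≈ 1.6181.
Then e_7 ≈ e_6·(e_6/e_5)^p = 4.2211e-2·(0.410333)^1.6181 = 4.2211e-2·0.236601 ≈ 0.009987.

1.0e-2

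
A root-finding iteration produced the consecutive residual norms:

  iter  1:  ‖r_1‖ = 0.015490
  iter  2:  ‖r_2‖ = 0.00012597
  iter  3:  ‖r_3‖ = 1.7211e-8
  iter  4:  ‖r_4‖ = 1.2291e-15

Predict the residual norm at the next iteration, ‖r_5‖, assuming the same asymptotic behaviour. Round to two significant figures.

First estimate the order: p ≈ ln(‖r_4‖/‖r_3‖) / ln(‖r_3‖/‖r_2‖) = ln(1.2291e-15/1.7211e-8)/ln(1.7211e-8/0.00012597) = ln(7.14136e-08)/ln(0.000136628) ≈ 1.8492.
Then ‖r_5‖ ≈ ‖r_4‖·(‖r_4‖/‖r_3‖)^p = 1.2291e-15·(7.14136e-08)^1.8492 = 1.2291e-15·6.09834e-14 ≈ 7.495e-29.

7.5e-29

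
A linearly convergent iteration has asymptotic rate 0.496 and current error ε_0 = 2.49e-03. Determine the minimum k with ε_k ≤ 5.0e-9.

19

After k steps, ε_k ≈ 2.49e-03·0.496^k.
Need 0.496^k ≤ 5.0e-9/2.49e-03 = 2.00803e-06.
k ≥ ln(2.00803e-06)/ln(0.496) = -13.1184/-0.70118 = 18.709.
Smallest integer k = 19.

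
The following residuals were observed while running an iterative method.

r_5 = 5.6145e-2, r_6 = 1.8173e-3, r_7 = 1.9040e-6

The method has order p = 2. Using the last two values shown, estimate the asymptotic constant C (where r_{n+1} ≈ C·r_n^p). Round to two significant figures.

0.58

C ≈ r_7 / r_6^2
  = 1.9040e-6 / (1.8173e-3)^2
  = 1.9040e-6 / 3.30258e-06 ≈ 0.57652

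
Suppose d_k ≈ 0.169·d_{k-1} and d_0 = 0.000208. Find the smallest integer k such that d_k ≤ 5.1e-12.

10

After k steps, d_k ≈ 0.000208·0.169^k.
Need 0.169^k ≤ 5.1e-12/0.000208 = 2.45192e-08.
k ≥ ln(2.45192e-08)/ln(0.169) = -17.5238/-1.77786 = 9.857.
Smallest integer k = 10.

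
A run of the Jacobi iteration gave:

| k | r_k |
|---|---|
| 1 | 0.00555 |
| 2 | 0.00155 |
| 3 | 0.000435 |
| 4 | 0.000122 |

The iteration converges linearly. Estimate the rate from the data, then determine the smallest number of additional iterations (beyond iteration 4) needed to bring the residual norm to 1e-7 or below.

6

Rate ρ ≈ r_4/r_3 = 0.000122/0.000435 = 0.2805.
After j more steps, r_{4+j} ≈ 0.000122·ρ^j; need ρ^j ≤ 1e-7/0.000122 = 0.000819672.
j ≥ ln(0.000819672)/ln(0.2805) = -7.1066/-1.27118 = 5.591.
So 6 more iterations are needed.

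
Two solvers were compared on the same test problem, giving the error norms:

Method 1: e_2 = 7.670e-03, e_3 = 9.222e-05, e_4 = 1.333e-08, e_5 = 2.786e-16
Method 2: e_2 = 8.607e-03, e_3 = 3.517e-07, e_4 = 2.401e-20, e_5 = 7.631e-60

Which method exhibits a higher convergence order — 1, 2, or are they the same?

2

Method 1: p ≈ ln(2.786e-16/1.333e-08)/ln(1.333e-08/9.222e-05) ≈ 2.00.
Method 2: p ≈ ln(7.631e-60/2.401e-20)/ln(2.401e-20/3.517e-07) ≈ 3.00.
Method 2 has the higher order (≈3.0 vs ≈2.0).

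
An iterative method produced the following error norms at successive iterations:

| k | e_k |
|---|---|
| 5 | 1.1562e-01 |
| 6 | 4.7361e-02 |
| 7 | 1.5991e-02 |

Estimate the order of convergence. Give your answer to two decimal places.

p ≈ ln(e_7/e_6) / ln(e_6/e_5)
  = ln(1.5991e-02/4.7361e-02) / ln(4.7361e-02/1.1562e-01)
  = ln(0.337641) / ln(0.409626)
  = -1.08577 / -0.89251 ≈ 1.21654

1.22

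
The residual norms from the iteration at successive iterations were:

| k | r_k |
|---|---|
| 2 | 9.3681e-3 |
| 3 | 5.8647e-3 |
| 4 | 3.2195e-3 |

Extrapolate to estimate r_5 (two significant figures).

First estimate the order: p ≈ ln(r_4/r_3) / ln(r_3/r_2) = ln(3.2195e-3/5.8647e-3)/ln(5.8647e-3/9.3681e-3) = ln(0.548962)/ln(0.626029) ≈ 1.2805.
Then r_5 ≈ r_4·(r_4/r_3)^p = 3.2195e-3·(0.548962)^1.2805 = 3.2195e-3·0.463964 ≈ 0.001494.

1.5e-3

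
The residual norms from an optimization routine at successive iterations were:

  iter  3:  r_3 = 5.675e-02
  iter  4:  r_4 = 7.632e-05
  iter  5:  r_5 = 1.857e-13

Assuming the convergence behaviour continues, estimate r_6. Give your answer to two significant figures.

First estimate the order: p ≈ ln(r_5/r_4) / ln(r_4/r_3) = ln(1.857e-13/7.632e-05)/ln(7.632e-05/5.675e-02) = ln(2.43318e-09)/ln(0.00134485) ≈ 2.9999.
Then r_6 ≈ r_5·(r_5/r_4)^p = 1.857e-13·(2.43318e-09)^2.9999 = 1.857e-13·1.44339e-26 ≈ 2.68e-39.

2.7e-39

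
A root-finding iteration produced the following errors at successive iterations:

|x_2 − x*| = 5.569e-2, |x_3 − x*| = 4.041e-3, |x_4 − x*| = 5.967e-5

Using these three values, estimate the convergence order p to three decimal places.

1.607

p ≈ ln(|x_4 − x*|/|x_3 − x*|) / ln(|x_3 − x*|/|x_2 − x*|)
  = ln(5.967e-5/4.041e-3) / ln(4.041e-3/5.569e-2)
  = ln(0.0147661) / ln(0.0725624)
  = -4.215421 / -2.623308 ≈ 1.606910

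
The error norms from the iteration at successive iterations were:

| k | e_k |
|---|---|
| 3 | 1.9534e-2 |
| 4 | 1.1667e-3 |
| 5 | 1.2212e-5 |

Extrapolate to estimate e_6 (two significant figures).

First estimate the order: p ≈ ln(e_5/e_4) / ln(e_4/e_3) = ln(1.2212e-5/1.1667e-3)/ln(1.1667e-3/1.9534e-2) = ln(0.0104671)/ln(0.0597266) ≈ 1.6180.
Then e_6 ≈ e_5·(e_5/e_4)^p = 1.2212e-5·(0.0104671)^1.6180 = 1.2212e-5·0.000625287 ≈ 7.636e-09.

7.6e-9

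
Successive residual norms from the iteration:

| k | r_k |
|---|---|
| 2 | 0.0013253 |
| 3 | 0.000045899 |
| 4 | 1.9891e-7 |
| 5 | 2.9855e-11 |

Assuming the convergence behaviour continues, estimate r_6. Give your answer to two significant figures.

1.9e-17

First estimate the order: p ≈ ln(r_5/r_4) / ln(r_4/r_3) = ln(2.9855e-11/1.9891e-7)/ln(1.9891e-7/0.000045899) = ln(0.000150093)/ln(0.00433365) ≈ 1.6180.
Then r_6 ≈ r_5·(r_5/r_4)^p = 2.9855e-11·(0.000150093)^1.6180 = 2.9855e-11·6.50656e-07 ≈ 1.943e-17.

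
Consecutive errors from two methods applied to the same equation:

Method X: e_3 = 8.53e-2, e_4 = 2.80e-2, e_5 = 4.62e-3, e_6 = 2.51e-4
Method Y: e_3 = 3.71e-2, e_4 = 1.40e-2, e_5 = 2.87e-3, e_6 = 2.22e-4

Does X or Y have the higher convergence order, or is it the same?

same

Method X: p ≈ ln(2.51e-4/4.62e-3)/ln(4.62e-3/2.80e-2) ≈ 1.62.
Method Y: p ≈ ln(2.22e-4/2.87e-3)/ln(2.87e-3/1.40e-2) ≈ 1.62.
Both orders ≈ 1.6 — effectively the same.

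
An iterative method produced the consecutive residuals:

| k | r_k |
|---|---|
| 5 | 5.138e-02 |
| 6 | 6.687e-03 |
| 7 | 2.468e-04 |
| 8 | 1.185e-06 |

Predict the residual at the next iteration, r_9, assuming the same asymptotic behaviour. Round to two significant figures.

First estimate the order: p ≈ ln(r_8/r_7) / ln(r_7/r_6) = ln(1.185e-06/2.468e-04)/ln(2.468e-04/6.687e-03) = ln(0.00480146)/ln(0.0369074) ≈ 1.6182.
Then r_9 ≈ r_8·(r_8/r_7)^p = 1.185e-06·(0.00480146)^1.6182 = 1.185e-06·0.00017701 ≈ 2.098e-10.

2.1e-10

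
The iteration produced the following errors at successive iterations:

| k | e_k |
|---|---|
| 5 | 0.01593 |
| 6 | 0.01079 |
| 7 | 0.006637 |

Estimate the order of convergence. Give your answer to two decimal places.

1.25

p ≈ ln(e_7/e_6) / ln(e_6/e_5)
  = ln(0.006637/0.01079) / ln(0.01079/0.01593)
  = ln(0.615107) / ln(0.677338)
  = -0.48596 / -0.38958 ≈ 1.24739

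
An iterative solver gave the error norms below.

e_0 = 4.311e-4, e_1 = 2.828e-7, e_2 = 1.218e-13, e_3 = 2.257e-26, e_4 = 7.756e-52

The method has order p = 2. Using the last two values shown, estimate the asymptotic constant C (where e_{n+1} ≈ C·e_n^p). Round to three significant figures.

C ≈ e_4 / e_3^2
  = 7.756e-52 / (2.257e-26)^2
  = 7.756e-52 / 5.09405e-52 ≈ 1.5226

1.52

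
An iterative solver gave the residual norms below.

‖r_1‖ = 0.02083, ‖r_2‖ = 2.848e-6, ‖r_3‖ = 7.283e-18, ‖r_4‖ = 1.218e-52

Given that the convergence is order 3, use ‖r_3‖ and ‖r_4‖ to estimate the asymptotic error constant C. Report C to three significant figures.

C ≈ ‖r_4‖ / ‖r_3‖^3
  = 1.218e-52 / (7.283e-18)^3
  = 1.218e-52 / 3.86306e-52 ≈ 0.31529

0.315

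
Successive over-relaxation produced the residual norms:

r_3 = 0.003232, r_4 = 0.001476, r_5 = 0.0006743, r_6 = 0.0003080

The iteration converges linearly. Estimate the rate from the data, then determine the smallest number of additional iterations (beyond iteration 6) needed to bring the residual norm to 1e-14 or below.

Rate ρ ≈ r_6/r_5 = 0.0003080/0.0006743 = 0.4568.
After j more steps, r_{6+j} ≈ 0.0003080·ρ^j; need ρ^j ≤ 1e-14/0.0003080 = 3.24675e-11.
j ≥ ln(3.24675e-11)/ln(0.4568) = -24.1508/-0.78351 = 30.824.
So 31 more iterations are needed.

31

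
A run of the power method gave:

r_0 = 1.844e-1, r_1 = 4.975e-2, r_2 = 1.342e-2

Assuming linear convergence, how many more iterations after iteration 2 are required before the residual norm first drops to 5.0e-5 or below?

Rate ρ ≈ r_2/r_1 = 1.342e-2/4.975e-2 = 0.2697.
After j more steps, r_{2+j} ≈ 1.342e-2·ρ^j; need ρ^j ≤ 5.0e-5/1.342e-2 = 0.00372578.
j ≥ ln(0.00372578)/ln(0.2697) = -5.5925/-1.31045 = 4.268.
So 5 more iterations are needed.

5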